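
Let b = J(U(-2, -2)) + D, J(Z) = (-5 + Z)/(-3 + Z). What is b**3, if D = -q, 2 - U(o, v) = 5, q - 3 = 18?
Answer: -205379/27 ≈ -7606.6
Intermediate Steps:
q = 21 (q = 3 + 18 = 21)
U(o, v) = -3 (U(o, v) = 2 - 1*5 = 2 - 5 = -3)
D = -21 (D = -1*21 = -21)
J(Z) = (-5 + Z)/(-3 + Z)
b = -59/3 (b = (-5 - 3)/(-3 - 3) - 21 = -8/(-6) - 21 = -1/6*(-8) - 21 = 4/3 - 21 = -59/3 ≈ -19.667)
b**3 = (-59/3)**3 = -205379/27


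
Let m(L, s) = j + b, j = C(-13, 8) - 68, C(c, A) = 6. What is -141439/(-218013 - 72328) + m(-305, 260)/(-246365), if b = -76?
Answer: 34885686293/71529860465 ≈ 0.48771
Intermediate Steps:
j = -62 (j = 6 - 68 = -62)
m(L, s) = -138 (m(L, s) = -62 - 76 = -138)
-141439/(-218013 - 72328) + m(-305, 260)/(-246365) = -141439/(-218013 - 72328) - 138/(-246365) = -141439/(-290341) - 138*(-1/246365) = -141439*(-1/290341) + 138/246365 = 141439/290341 + 138/246365 = 34885686293/71529860465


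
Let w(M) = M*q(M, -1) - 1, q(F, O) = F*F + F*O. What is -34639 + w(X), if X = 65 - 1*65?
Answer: -34640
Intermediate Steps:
q(F, O) = F² + F*O
X = 0 (X = 65 - 65 = 0)
w(M) = -1 + M²*(-1 + M) (w(M) = M*(M*(M - 1)) - 1 = M*(M*(-1 + M)) - 1 = M²*(-1 + M) - 1 = -1 + M²*(-1 + M))
-34639 + w(X) = -34639 + (-1 + 0²*(-1 + 0)) = -34639 + (-1 + 0*(-1)) = -34639 + (-1 + 0) = -34639 - 1 = -34640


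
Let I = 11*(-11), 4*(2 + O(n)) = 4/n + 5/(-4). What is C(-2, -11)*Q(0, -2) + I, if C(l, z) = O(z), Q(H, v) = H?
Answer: -121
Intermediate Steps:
O(n) = -37/16 + 1/n (O(n) = -2 + (4/n + 5/(-4))/4 = -2 + (4/n + 5*(-1/4))/4 = -2 + (4/n - 5/4)/4 = -2 + (-5/4 + 4/n)/4 = -2 + (-5/16 + 1/n) = -37/16 + 1/n)
C(l, z) = -37/16 + 1/z
I = -121
C(-2, -11)*Q(0, -2) + I = (-37/16 + 1/(-11))*0 - 121 = (-37/16 - 1/11)*0 - 121 = -423/176*0 - 121 = 0 - 121 = -121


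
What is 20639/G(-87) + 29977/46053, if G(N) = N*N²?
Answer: 2087717396/3369559851 ≈ 0.61958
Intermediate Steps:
G(N) = N³
20639/G(-87) + 29977/46053 = 20639/((-87)³) + 29977/46053 = 20639/(-658503) + 29977*(1/46053) = 20639*(-1/658503) + 29977/46053 = -20639/658503 + 29977/46053 = 2087717396/3369559851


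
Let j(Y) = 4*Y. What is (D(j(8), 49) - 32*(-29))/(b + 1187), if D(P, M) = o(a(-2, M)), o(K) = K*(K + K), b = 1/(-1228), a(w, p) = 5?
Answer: 1200984/1457635 ≈ 0.82393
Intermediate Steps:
b = -1/1228 ≈ -0.00081433
o(K) = 2*K² (o(K) = K*(2*K) = 2*K²)
D(P, M) = 50 (D(P, M) = 2*5² = 2*25 = 50)
(D(j(8), 49) - 32*(-29))/(b + 1187) = (50 - 32*(-29))/(-1/1228 + 1187) = (50 + 928)/(1457635/1228) = 978*(1228/1457635) = 1200984/1457635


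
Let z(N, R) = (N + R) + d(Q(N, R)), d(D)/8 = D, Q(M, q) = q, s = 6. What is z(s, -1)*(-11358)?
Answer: 34074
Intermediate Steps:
d(D) = 8*D
z(N, R) = N + 9*R (z(N, R) = (N + R) + 8*R = N + 9*R)
z(s, -1)*(-11358) = (6 + 9*(-1))*(-11358) = (6 - 9)*(-11358) = -3*(-11358) = 34074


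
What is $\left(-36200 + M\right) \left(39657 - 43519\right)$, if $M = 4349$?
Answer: $123008562$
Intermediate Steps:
$\left(-36200 + M\right) \left(39657 - 43519\right) = \left(-36200 + 4349\right) \left(39657 - 43519\right) = \left(-31851\right) \left(-3862\right) = 123008562$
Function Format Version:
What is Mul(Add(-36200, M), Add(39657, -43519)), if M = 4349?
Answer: 123008562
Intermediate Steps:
Mul(Add(-36200, M), Add(39657, -43519)) = Mul(Add(-36200, 4349), Add(39657, -43519)) = Mul(-31851, -3862) = 123008562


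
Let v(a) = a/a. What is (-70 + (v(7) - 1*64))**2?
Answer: 17689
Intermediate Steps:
v(a) = 1
(-70 + (v(7) - 1*64))**2 = (-70 + (1 - 1*64))**2 = (-70 + (1 - 64))**2 = (-70 - 63)**2 = (-133)**2 = 17689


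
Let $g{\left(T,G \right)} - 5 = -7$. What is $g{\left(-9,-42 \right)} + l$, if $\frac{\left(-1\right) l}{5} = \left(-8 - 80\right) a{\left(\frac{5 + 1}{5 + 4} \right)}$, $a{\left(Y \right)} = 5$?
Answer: $2198$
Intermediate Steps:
$g{\left(T,G \right)} = -2$ ($g{\left(T,G \right)} = 5 - 7 = -2$)
$l = 2200$ ($l = - 5 \left(-8 - 80\right) 5 = - 5 \left(\left(-88\right) 5\right) = \left(-5\right) \left(-440\right) = 2200$)
$g{\left(-9,-42 \right)} + l = -2 + 2200 = 2198$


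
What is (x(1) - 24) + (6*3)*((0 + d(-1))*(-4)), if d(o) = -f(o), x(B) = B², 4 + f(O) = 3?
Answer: -95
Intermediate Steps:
f(O) = -1 (f(O) = -4 + 3 = -1)
d(o) = 1 (d(o) = -1*(-1) = 1)
(x(1) - 24) + (6*3)*((0 + d(-1))*(-4)) = (1² - 24) + (6*3)*((0 + 1)*(-4)) = (1 - 24) + 18*(1*(-4)) = -23 + 18*(-4) = -23 - 72 = -95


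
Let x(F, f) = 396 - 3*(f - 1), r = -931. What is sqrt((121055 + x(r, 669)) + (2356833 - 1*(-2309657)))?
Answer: sqrt(4785937) ≈ 2187.7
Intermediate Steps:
x(F, f) = 399 - 3*f (x(F, f) = 396 - 3*(-1 + f) = 396 - (-3 + 3*f) = 396 + (3 - 3*f) = 399 - 3*f)
sqrt((121055 + x(r, 669)) + (2356833 - 1*(-2309657))) = sqrt((121055 + (399 - 3*669)) + (2356833 - 1*(-2309657))) = sqrt((121055 + (399 - 2007)) + (2356833 + 2309657)) = sqrt((121055 - 1608) + 4666490) = sqrt(119447 + 4666490) = sqrt(4785937)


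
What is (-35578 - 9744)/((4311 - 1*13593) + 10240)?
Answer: -22661/479 ≈ -47.309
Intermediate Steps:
(-35578 - 9744)/((4311 - 1*13593) + 10240) = -45322/((4311 - 13593) + 10240) = -45322/(-9282 + 10240) = -45322/958 = -45322*1/958 = -22661/479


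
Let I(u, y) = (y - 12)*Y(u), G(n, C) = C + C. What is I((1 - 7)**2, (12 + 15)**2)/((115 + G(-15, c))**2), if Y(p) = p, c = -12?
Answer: 25812/8281 ≈ 3.1170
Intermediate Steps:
G(n, C) = 2*C
I(u, y) = u*(-12 + y) (I(u, y) = (y - 12)*u = (-12 + y)*u = u*(-12 + y))
I((1 - 7)**2, (12 + 15)**2)/((115 + G(-15, c))**2) = ((1 - 7)**2*(-12 + (12 + 15)**2))/((115 + 2*(-12))**2) = ((-6)**2*(-12 + 27**2))/((115 - 24)**2) = (36*(-12 + 729))/(91**2) = (36*717)/8281 = 25812*(1/8281) = 25812/8281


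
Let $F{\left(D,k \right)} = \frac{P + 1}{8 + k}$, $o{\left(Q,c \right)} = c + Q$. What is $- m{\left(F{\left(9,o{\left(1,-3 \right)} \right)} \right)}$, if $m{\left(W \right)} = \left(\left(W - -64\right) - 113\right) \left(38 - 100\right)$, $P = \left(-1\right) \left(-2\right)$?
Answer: $-3007$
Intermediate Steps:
$o{\left(Q,c \right)} = Q + c$
$P = 2$
$F{\left(D,k \right)} = \frac{3}{8 + k}$ ($F{\left(D,k \right)} = \frac{2 + 1}{8 + k} = \frac{3}{8 + k}$)
$m{\left(W \right)} = 3038 - 62 W$ ($m{\left(W \right)} = \left(\left(W + 64\right) - 113\right) \left(-62\right) = \left(\left(64 + W\right) - 113\right) \left(-62\right) = \left(-49 + W\right) \left(-62\right) = 3038 - 62 W$)
$- m{\left(F{\left(9,o{\left(1,-3 \right)} \right)} \right)} = - (3038 - 62 \frac{3}{8 + \left(1 - 3\right)}) = - (3038 - 62 \frac{3}{8 - 2}) = - (3038 - 62 \cdot \frac{3}{6}) = - (3038 - 62 \cdot 3 \cdot \frac{1}{6}) = - (3038 - 31) = \left(-1\right) 3007 = -3007$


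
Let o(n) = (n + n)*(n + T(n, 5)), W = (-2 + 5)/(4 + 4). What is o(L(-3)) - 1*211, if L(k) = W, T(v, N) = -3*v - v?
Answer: -6779/32 ≈ -211.84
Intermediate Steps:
T(v, N) = -4*v
W = 3/8 ≈ 0.37500
L(k) = 3/8
o(n) = -6*n**2 (o(n) = (n + n)*(n - 4*n) = (2*n)*(-3*n) = -6*n**2)
o(L(-3)) - 1*211 = -6*(3/8)**2 - 1*211 = -6*9/64 - 211 = -27/32 - 211 = -6779/32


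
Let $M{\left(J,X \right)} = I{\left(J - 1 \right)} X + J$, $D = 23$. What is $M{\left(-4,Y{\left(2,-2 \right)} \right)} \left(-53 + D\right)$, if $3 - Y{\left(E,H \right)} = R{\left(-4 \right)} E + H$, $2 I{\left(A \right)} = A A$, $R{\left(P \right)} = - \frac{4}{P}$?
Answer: $-1005$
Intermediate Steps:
$I{\left(A \right)} = \frac{A^{2}}{2}$ ($I{\left(A \right)} = \frac{A A}{2} = \frac{A^{2}}{2}$)
$Y{\left(E,H \right)} = 3 - E - H$ ($Y{\left(E,H \right)} = 3 - \left(- \frac{4}{-4} E + H\right) = 3 - \left(\left(-4\right) \left(- \frac{1}{4}\right) E + H\right) = 3 - \left(1 E + H\right) = 3 - \left(E + H\right) = 3 - E - H$)
$M{\left(J,X \right)} = J + \frac{X \left(-1 + J\right)^{2}}{2}$ ($M{\left(J,X \right)} = \frac{\left(J - 1\right)^{2}}{2} X + J = \frac{\left(-1 + J\right)^{2}}{2} X + J = \frac{X \left(-1 + J\right)^{2}}{2} + J = J + \frac{X \left(-1 + J\right)^{2}}{2}$)
$M{\left(-4,Y{\left(2,-2 \right)} \right)} \left(-53 + D\right) = \left(-4 + \frac{\left(3 - 2 - -2\right) \left(-1 - 4\right)^{2}}{2}\right) \left(-53 + 23\right) = \left(-4 + \frac{\left(3 - 2 + 2\right) \left(-5\right)^{2}}{2}\right) \left(-30\right) = \left(-4 + \frac{1}{2} \cdot 3 \cdot 25\right) \left(-30\right) = \left(-4 + \frac{75}{2}\right) \left(-30\right) = \frac{67}{2} \left(-30\right) = -1005$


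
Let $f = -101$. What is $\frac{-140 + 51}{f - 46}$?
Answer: $\frac{89}{147} \approx 0.60544$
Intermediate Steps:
$\frac{-140 + 51}{f - 46} = \frac{-140 + 51}{-101 - 46} = - \frac{89}{-147} = \left(-89\right) \left(- \frac{1}{147}\right) = \frac{89}{147}$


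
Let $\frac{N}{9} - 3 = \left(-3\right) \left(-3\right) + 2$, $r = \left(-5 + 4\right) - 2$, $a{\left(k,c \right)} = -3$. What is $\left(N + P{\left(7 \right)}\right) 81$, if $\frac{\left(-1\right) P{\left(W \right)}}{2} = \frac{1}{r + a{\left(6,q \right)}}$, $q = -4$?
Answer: $10233$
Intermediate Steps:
$r = -3$ ($r = -1 - 2 = -3$)
$P{\left(W \right)} = \frac{1}{3}$ ($P{\left(W \right)} = - \frac{2}{-3 - 3} = - \frac{2}{-6} = \left(-2\right) \left(- \frac{1}{6}\right) = \frac{1}{3}$)
$N = 126$ ($N = 27 + 9 \left(\left(-3\right) \left(-3\right) + 2\right) = 27 + 9 \left(9 + 2\right) = 27 + 9 \cdot 11 = 27 + 99 = 126$)
$\left(N + P{\left(7 \right)}\right) 81 = \left(126 + \frac{1}{3}\right) 81 = \frac{379}{3} \cdot 81 = 10233$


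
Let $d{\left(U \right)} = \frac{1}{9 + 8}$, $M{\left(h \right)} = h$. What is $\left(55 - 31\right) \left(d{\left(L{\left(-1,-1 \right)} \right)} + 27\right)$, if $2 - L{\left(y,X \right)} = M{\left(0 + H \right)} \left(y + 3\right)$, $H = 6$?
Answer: $\frac{11040}{17} \approx 649.41$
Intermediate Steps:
$L{\left(y,X \right)} = -16 - 6 y$ ($L{\left(y,X \right)} = 2 - \left(0 + 6\right) \left(y + 3\right) = 2 - 6 \left(3 + y\right) = 2 - \left(18 + 6 y\right) = -16 - 6 y$)
$d{\left(U \right)} = \frac{1}{17}$
$\left(55 - 31\right) \left(d{\left(L{\left(-1,-1 \right)} \right)} + 27\right) = \left(55 - 31\right) \left(\frac{1}{17} + 27\right) = \left(55 + \left(-38 + 7\right)\right) \frac{460}{17} = \left(55 - 31\right) \frac{460}{17} = 24 \cdot \frac{460}{17} = \frac{11040}{17}$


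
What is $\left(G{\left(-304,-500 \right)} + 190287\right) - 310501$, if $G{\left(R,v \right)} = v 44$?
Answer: $-142214$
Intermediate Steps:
$G{\left(R,v \right)} = 44 v$
$\left(G{\left(-304,-500 \right)} + 190287\right) - 310501 = \left(44 \left(-500\right) + 190287\right) - 310501 = \left(-22000 + 190287\right) - 310501 = 168287 - 310501 = -142214$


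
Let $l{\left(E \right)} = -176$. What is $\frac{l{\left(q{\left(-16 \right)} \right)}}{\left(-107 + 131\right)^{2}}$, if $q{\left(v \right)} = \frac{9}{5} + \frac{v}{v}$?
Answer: $- \frac{11}{36} \approx -0.30556$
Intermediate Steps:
$q{\left(v \right)} = \frac{14}{5}$ ($q{\left(v \right)} = 9 \cdot \frac{1}{5} + 1 = \frac{9}{5} + 1 = \frac{14}{5}$)
$\frac{l{\left(q{\left(-16 \right)} \right)}}{\left(-107 + 131\right)^{2}} = - \frac{176}{\left(-107 + 131\right)^{2}} = - \frac{176}{24^{2}} = - \frac{176}{576} = \left(-176\right) \frac{1}{576} = - \frac{11}{36}$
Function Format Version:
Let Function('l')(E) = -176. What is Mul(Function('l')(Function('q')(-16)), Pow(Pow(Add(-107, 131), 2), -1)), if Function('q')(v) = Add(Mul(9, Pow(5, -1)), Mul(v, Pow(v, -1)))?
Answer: Rational(-11, 36) ≈ -0.30556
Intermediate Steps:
Function('q')(v) = Rational(14, 5) (Function('q')(v) = Add(Mul(9, Rational(1, 5)), 1) = Add(Rational(9, 5), 1) = Rational(14, 5))
Mul(Function('l')(Function('q')(-16)), Pow(Pow(Add(-107, 131), 2), -1)) = Mul(-176, Pow(Pow(Add(-107, 131), 2), -1)) = Mul(-176, Pow(Pow(24, 2), -1)) = Mul(-176, Pow(576, -1)) = Mul(-176, Rational(1, 576)) = Rational(-11, 36)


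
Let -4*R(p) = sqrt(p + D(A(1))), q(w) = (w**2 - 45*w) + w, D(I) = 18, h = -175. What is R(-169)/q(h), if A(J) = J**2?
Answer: -I*sqrt(151)/153300 ≈ -8.0158e-5*I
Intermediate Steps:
q(w) = w**2 - 44*w
R(p) = -sqrt(18 + p)/4 (R(p) = -sqrt(p + 18)/4 = -sqrt(18 + p)/4)
R(-169)/q(h) = (-sqrt(18 - 169)/4)/((-175*(-44 - 175))) = (-I*sqrt(151)/4)/((-175*(-219))) = -I*sqrt(151)/4/38325 = -I*sqrt(151)/4*(1/38325) = -I*sqrt(151)/153300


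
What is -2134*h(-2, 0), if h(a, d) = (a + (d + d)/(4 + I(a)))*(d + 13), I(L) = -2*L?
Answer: 55484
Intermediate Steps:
h(a, d) = (13 + d)*(a + 2*d/(4 - 2*a)) (h(a, d) = (a + (d + d)/(4 - 2*a))*(d + 13) = (a + (2*d)/(4 - 2*a))*(13 + d) = (a + 2*d/(4 - 2*a))*(13 + d) = (13 + d)*(a + 2*d/(4 - 2*a)))
-2134*h(-2, 0) = -2134*(-1*0² - 26*(-2) - 13*0 + 13*(-2)² + 0*(-2)² - 2*(-2)*0)/(-2 - 2) = -2134*(-1*0 + 52 + 0 + 13*4 + 0*4 + 0)/(-4) = -(-1067)*(0 + 52 + 0 + 52 + 0 + 0)/2 = -(-1067)*104/2 = -2134*(-26) = 55484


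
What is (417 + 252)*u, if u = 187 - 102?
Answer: 56865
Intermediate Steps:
u = 85
(417 + 252)*u = (417 + 252)*85 = 669*85 = 56865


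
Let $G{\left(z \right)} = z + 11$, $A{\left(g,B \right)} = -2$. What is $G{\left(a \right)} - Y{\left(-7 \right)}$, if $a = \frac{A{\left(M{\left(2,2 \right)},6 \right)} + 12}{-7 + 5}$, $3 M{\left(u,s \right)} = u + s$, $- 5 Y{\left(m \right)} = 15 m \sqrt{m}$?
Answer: $6 - 21 i \sqrt{7} \approx 6.0 - 55.561 i$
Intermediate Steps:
$Y{\left(m \right)} = - 3 m^{\frac{3}{2}}$ ($Y{\left(m \right)} = - \frac{15 m \sqrt{m}}{5} = - \frac{15 m^{\frac{3}{2}}}{5} = - 3 m^{\frac{3}{2}}$)
$M{\left(u,s \right)} = \frac{s}{3} + \frac{u}{3}$ ($M{\left(u,s \right)} = \frac{u + s}{3} = \frac{s + u}{3} = \frac{s}{3} + \frac{u}{3}$)
$a = -5$ ($a = \frac{-2 + 12}{-7 + 5} = \frac{10}{-2} = 10 \left(- \frac{1}{2}\right) = -5$)
$G{\left(z \right)} = 11 + z$
$G{\left(a \right)} - Y{\left(-7 \right)} = \left(11 - 5\right) - - 3 \left(-7\right)^{\frac{3}{2}} = 6 - - 3 \left(- 7 i \sqrt{7}\right) = 6 - 21 i \sqrt{7}$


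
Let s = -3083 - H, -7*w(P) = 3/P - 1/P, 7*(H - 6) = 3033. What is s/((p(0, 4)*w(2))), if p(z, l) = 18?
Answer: 12328/9 ≈ 1369.8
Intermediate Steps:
H = 3075/7 (H = 6 + (⅐)*3033 = 6 + 3033/7 = 3075/7 ≈ 439.29)
w(P) = -2/(7*P) (w(P) = -(3/P - 1/P)/7 = -2/(7*P))
s = -24656/7 (s = -3083 - 1*3075/7 = -3083 - 3075/7 = -24656/7 ≈ -3522.3)
s/((p(0, 4)*w(2))) = -24656/(7*(18*(-2/7/2))) = -24656/(7*(18*(-2/7*½))) = -24656/(7*(18*(-⅐))) = -24656/(7*(-18/7)) = -24656/7*(-7/18) = 12328/9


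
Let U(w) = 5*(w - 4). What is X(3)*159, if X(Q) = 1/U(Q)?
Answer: -159/5 ≈ -31.800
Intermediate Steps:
U(w) = -20 + 5*w (U(w) = 5*(-4 + w) = -20 + 5*w)
X(Q) = 1/(-20 + 5*Q)
X(3)*159 = (1/(5*(-4 + 3)))*159 = ((1/5)/(-1))*159 = ((1/5)*(-1))*159 = -1/5*159 = -159/5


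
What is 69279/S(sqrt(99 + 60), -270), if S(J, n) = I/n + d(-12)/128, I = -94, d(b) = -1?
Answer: 1197141120/5881 ≈ 2.0356e+5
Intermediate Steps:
S(J, n) = -1/128 - 94/n (S(J, n) = -94/n - 1/128 = -1/128 - 94/n)
69279/S(sqrt(99 + 60), -270) = 69279/(((1/128)*(-12032 - 1*(-270))/(-270))) = 69279/(((1/128)*(-1/270)*(-12032 + 270))) = 69279/(((1/128)*(-1/270)*(-11762))) = 69279/(5881/17280) = 69279*(17280/5881) = 1197141120/5881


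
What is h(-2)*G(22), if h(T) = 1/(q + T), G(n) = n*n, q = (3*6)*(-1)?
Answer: -121/5 ≈ -24.200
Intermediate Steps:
q = -18 (q = 18*(-1) = -18)
G(n) = n²
h(T) = 1/(-18 + T)
h(-2)*G(22) = 22²/(-18 - 2) = 484/(-20) = -1/20*484 = -121/5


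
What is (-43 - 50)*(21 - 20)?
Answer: -93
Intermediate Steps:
(-43 - 50)*(21 - 20) = -93*1 = -93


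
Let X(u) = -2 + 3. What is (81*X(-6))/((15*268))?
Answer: 27/1340 ≈ 0.020149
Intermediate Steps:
X(u) = 1
(81*X(-6))/((15*268)) = (81*1)/((15*268)) = 81/4020 = 81*(1/4020) = 27/1340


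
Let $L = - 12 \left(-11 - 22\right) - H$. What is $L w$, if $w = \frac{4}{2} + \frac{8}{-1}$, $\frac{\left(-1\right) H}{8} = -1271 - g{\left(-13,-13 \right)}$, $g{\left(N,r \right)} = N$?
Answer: $58008$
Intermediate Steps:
$H = 10064$ ($H = - 8 \left(-1271 - -13\right) = - 8 \left(-1271 + 13\right) = \left(-8\right) \left(-1258\right) = 10064$)
$w = -6$ ($w = 4 \cdot \frac{1}{2} + 8 \left(-1\right) = 2 - 8 = -6$)
$L = -9668$ ($L = - 12 \left(-11 - 22\right) - 10064 = \left(-12\right) \left(-33\right) - 10064 = 396 - 10064 = -9668$)
$L w = \left(-9668\right) \left(-6\right) = 58008$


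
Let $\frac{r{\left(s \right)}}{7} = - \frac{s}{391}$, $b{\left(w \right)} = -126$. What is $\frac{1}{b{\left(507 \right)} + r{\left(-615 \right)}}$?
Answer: $- \frac{391}{44961} \approx -0.0086964$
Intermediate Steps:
$r{\left(s \right)} = - \frac{7 s}{391}$ ($r{\left(s \right)} = 7 \left(- \frac{s}{391}\right) = - \frac{7 s}{391}$)
$\frac{1}{b{\left(507 \right)} + r{\left(-615 \right)}} = \frac{1}{-126 - - \frac{4305}{391}} = \frac{1}{-126 + \frac{4305}{391}} = \frac{1}{- \frac{44961}{391}} = - \frac{391}{44961}$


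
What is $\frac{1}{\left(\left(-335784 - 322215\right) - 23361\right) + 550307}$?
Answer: $- \frac{1}{131053} \approx -7.6305 \cdot 10^{-6}$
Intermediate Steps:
$\frac{1}{\left(\left(-335784 - 322215\right) - 23361\right) + 550307} = \frac{1}{\left(-657999 - 23361\right) + 550307} = \frac{1}{-681360 + 550307} = \frac{1}{-131053} = - \frac{1}{131053}$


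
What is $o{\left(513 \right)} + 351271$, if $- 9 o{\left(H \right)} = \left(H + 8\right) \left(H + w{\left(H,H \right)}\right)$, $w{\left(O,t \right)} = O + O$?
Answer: $262180$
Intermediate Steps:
$w{\left(O,t \right)} = 2 O$
$o{\left(H \right)} = - \frac{H \left(8 + H\right)}{3}$ ($o{\left(H \right)} = - \frac{\left(H + 8\right) \left(H + 2 H\right)}{9} = - \frac{\left(8 + H\right) 3 H}{9} = - \frac{3 H \left(8 + H\right)}{9} = - \frac{H \left(8 + H\right)}{3}$)
$o{\left(513 \right)} + 351271 = \frac{1}{3} \cdot 513 \left(-8 - 513\right) + 351271 = \frac{1}{3} \cdot 513 \left(-521\right) + 351271 = -89091 + 351271 = 262180$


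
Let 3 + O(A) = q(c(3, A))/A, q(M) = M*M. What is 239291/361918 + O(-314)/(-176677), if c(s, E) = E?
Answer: 42391944013/63942586486 ≈ 0.66297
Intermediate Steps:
q(M) = M²
O(A) = -3 + A (O(A) = -3 + A²/A = -3 + A)
239291/361918 + O(-314)/(-176677) = 239291/361918 + (-3 - 314)/(-176677) = 239291*(1/361918) - 317*(-1/176677) = 239291/361918 + 317/176677 = 42391944013/63942586486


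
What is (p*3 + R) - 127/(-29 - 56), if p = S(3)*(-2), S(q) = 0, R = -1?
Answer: 42/85 ≈ 0.49412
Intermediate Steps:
p = 0 (p = 0*(-2) = 0)
(p*3 + R) - 127/(-29 - 56) = (0*3 - 1) - 127/(-29 - 56) = (0 - 1) - 127/(-85) = -1 - 127*(-1/85) = -1 + 127/85 = 42/85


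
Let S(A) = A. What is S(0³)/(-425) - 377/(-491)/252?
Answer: 377/123732 ≈ 0.0030469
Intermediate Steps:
S(0³)/(-425) - 377/(-491)/252 = 0³/(-425) - 377/(-491)/252 = 0*(-1/425) - 377*(-1/491)*(1/252) = 0 + (377/491)*(1/252) = 0 + 377/123732 = 377/123732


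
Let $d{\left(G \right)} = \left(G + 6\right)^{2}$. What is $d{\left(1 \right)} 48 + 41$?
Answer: $2393$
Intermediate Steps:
$d{\left(G \right)} = \left(6 + G\right)^{2}$
$d{\left(1 \right)} 48 + 41 = \left(6 + 1\right)^{2} \cdot 48 + 41 = 7^{2} \cdot 48 + 41 = 49 \cdot 48 + 41 = 2352 + 41 = 2393$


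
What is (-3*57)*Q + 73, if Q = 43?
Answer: -7280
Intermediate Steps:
(-3*57)*Q + 73 = -3*57*43 + 73 = -171*43 + 73 = -7353 + 73 = -7280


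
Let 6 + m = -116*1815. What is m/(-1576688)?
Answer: 105273/788344 ≈ 0.13354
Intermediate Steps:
m = -210546 (m = -6 - 116*1815 = -6 - 210540 = -210546)
m/(-1576688) = -210546/(-1576688) = -210546*(-1/1576688) = 105273/788344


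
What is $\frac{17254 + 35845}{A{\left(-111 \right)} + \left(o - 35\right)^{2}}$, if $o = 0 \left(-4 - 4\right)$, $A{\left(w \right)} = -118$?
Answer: $\frac{53099}{1107} \approx 47.967$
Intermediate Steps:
$o = 0$ ($o = 0 \left(-8\right) = 0$)
$\frac{17254 + 35845}{A{\left(-111 \right)} + \left(o - 35\right)^{2}} = \frac{17254 + 35845}{-118 + \left(0 - 35\right)^{2}} = \frac{53099}{-118 + \left(-35\right)^{2}} = \frac{53099}{-118 + 1225} = \frac{53099}{1107}$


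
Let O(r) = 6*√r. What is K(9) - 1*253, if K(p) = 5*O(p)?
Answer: -163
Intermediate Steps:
K(p) = 30*√p (K(p) = 5*(6*√p) = 30*√p)
K(9) - 1*253 = 30*√9 - 1*253 = 30*3 - 253 = 90 - 253 = -163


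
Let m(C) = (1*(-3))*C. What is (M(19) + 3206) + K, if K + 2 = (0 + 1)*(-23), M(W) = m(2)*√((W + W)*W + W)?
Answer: 3181 - 6*√741 ≈ 3017.7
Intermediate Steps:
m(C) = -3*C
M(W) = -6*√(W + 2*W²) (M(W) = (-3*2)*√((W + W)*W + W) = -6*√((2*W)*W + W) = -6*√(2*W² + W) = -6*√(W + 2*W²))
K = -25 (K = -2 + (0 + 1)*(-23) = -2 + 1*(-23) = -2 - 23 = -25)
(M(19) + 3206) + K = (-6*√19*√(1 + 2*19) + 3206) - 25 = (-6*√19*√(1 + 38) + 3206) - 25 = (-6*√741 + 3206) - 25 = (3206 - 6*√741) - 25 = 3181 - 6*√741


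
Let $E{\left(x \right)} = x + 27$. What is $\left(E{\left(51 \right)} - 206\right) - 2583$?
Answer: $-2711$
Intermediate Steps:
$E{\left(x \right)} = 27 + x$
$\left(E{\left(51 \right)} - 206\right) - 2583 = \left(\left(27 + 51\right) - 206\right) - 2583 = \left(78 - 206\right) - 2583 = -128 - 2583 = -2711$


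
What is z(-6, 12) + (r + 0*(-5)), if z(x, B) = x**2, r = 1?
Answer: 37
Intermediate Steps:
z(-6, 12) + (r + 0*(-5)) = (-6)**2 + (1 + 0*(-5)) = 36 + (1 + 0) = 36 + 1 = 37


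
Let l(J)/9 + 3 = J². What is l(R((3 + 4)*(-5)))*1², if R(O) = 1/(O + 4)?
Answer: -25938/961 ≈ -26.991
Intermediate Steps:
R(O) = 1/(4 + O)
l(J) = -27 + 9*J²
l(R((3 + 4)*(-5)))*1² = (-27 + 9*(1/(4 + (3 + 4)*(-5)))²)*1² = (-27 + 9*(1/(4 + 7*(-5)))²)*1 = (-27 + 9*(1/(4 - 35))²)*1 = (-27 + 9*(1/(-31))²)*1 = (-27 + 9*(-1/31)²)*1 = (-27 + 9*(1/961))*1 = (-27 + 9/961)*1 = -25938/961*1 = -25938/961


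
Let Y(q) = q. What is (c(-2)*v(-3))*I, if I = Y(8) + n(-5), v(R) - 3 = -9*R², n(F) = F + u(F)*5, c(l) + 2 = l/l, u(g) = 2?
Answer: 1014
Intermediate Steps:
c(l) = -1 (c(l) = -2 + l/l = -2 + 1 = -1)
n(F) = 10 + F (n(F) = F + 2*5 = F + 10 = 10 + F)
v(R) = 3 - 9*R²
I = 13 (I = 8 + (10 - 5) = 8 + 5 = 13)
(c(-2)*v(-3))*I = -(3 - 9*(-3)²)*13 = -(3 - 9*9)*13 = -(3 - 81)*13 = -1*(-78)*13 = 78*13 = 1014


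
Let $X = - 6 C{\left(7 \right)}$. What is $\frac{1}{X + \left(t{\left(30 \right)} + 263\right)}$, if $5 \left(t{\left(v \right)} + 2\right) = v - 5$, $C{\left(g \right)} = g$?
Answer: $\frac{1}{224} \approx 0.0044643$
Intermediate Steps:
$X = -42$ ($X = \left(-6\right) 7 = -42$)
$t{\left(v \right)} = -3 + \frac{v}{5}$ ($t{\left(v \right)} = -2 + \frac{v - 5}{5} = -2 + \frac{-5 + v}{5} = -2 + \left(-1 + \frac{v}{5}\right) = -3 + \frac{v}{5}$)
$\frac{1}{X + \left(t{\left(30 \right)} + 263\right)} = \frac{1}{-42 + \left(\left(-3 + \frac{1}{5} \cdot 30\right) + 263\right)} = \frac{1}{-42 + \left(\left(-3 + 6\right) + 263\right)} = \frac{1}{-42 + \left(3 + 263\right)} = \frac{1}{-42 + 266} = \frac{1}{224}$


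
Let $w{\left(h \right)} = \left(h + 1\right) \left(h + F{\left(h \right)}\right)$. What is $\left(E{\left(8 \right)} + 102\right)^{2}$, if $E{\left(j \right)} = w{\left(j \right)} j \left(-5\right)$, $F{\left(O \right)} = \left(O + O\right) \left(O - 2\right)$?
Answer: $1394126244$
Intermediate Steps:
$F{\left(O \right)} = 2 O \left(-2 + O\right)$
$w{\left(h \right)} = \left(1 + h\right) \left(h + 2 h \left(-2 + h\right)\right)$ ($w{\left(h \right)} = \left(h + 1\right) \left(h + 2 h \left(-2 + h\right)\right) = \left(1 + h\right) \left(h + 2 h \left(-2 + h\right)\right)$)
$E{\left(j \right)} = - 5 j^{2} \left(-3 - j + 2 j^{2}\right)$ ($E{\left(j \right)} = j \left(-3 - j + 2 j^{2}\right) j \left(-5\right) = j \left(-3 - j + 2 j^{2}\right) \left(- 5 j\right) = - 5 j^{2} \left(-3 - j + 2 j^{2}\right)$)
$\left(E{\left(8 \right)} + 102\right)^{2} = \left(5 \cdot 8^{2} \left(3 + 8 - 2 \cdot 8^{2}\right) + 102\right)^{2} = \left(5 \cdot 64 \left(3 + 8 - 128\right) + 102\right)^{2} = \left(5 \cdot 64 \left(-117\right) + 102\right)^{2} = \left(-37440 + 102\right)^{2} = \left(-37338\right)^{2} = 1394126244$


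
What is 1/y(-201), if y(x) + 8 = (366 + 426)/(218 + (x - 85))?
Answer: -17/334 ≈ -0.050898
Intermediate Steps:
y(x) = -8 + 792/(133 + x) (y(x) = -8 + (366 + 426)/(218 + (x - 85)) = -8 + 792/(218 + (-85 + x)) = -8 + 792/(133 + x))
1/y(-201) = 1/(8*(-34 - 1*(-201))/(133 - 201)) = 1/(8*(-34 + 201)/(-68)) = 1/(8*(-1/68)*167) = 1/(-334/17) = -17/334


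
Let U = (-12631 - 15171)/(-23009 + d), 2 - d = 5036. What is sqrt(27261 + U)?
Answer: 5*sqrt(857563941803)/28043 ≈ 165.11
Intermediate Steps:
d = -5034 (d = 2 - 1*5036 = 2 - 5036 = -5034)
U = 27802/28043 (U = (-12631 - 15171)/(-23009 - 5034) = -27802/(-28043) = -27802*(-1/28043) = 27802/28043 ≈ 0.99141)
sqrt(27261 + U) = sqrt(27261 + 27802/28043) = sqrt(764508025/28043) = 5*sqrt(857563941803)/28043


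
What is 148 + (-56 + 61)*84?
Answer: 568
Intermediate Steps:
148 + (-56 + 61)*84 = 148 + 5*84 = 148 + 420 = 568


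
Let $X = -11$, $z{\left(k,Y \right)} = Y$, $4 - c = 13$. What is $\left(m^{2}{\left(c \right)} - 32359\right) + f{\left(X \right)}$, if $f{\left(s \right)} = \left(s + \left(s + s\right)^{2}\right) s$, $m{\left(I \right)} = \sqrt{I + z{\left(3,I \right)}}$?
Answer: $-37580$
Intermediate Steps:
$c = -9$ ($c = 4 - 13 = -9$)
$m{\left(I \right)} = \sqrt{2} \sqrt{I}$ ($m{\left(I \right)} = \sqrt{I + I} = \sqrt{2 I} = \sqrt{2} \sqrt{I}$)
$f{\left(s \right)} = s \left(s + 4 s^{2}\right)$ ($f{\left(s \right)} = \left(s + \left(2 s\right)^{2}\right) s = \left(s + 4 s^{2}\right) s = s \left(s + 4 s^{2}\right)$)
$\left(m^{2}{\left(c \right)} - 32359\right) + f{\left(X \right)} = \left(\left(\sqrt{2} \sqrt{-9}\right)^{2} - 32359\right) + \left(-11\right)^{2} \left(1 + 4 \left(-11\right)\right) = \left(\left(\sqrt{2} \cdot 3 i\right)^{2} - 32359\right) + 121 \left(1 - 44\right) = \left(\left(3 i \sqrt{2}\right)^{2} - 32359\right) + 121 \left(-43\right) = \left(-18 - 32359\right) - 5203 = -32377 - 5203 = -37580$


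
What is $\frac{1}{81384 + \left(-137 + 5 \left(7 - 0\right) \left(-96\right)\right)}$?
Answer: $\frac{1}{77887} \approx 1.2839 \cdot 10^{-5}$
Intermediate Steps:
$\frac{1}{81384 + \left(-137 + 5 \left(7 - 0\right) \left(-96\right)\right)} = \frac{1}{81384 + \left(-137 + 5 \left(7 + \left(-3 + 3\right)\right) \left(-96\right)\right)} = \frac{1}{81384 + \left(-137 + 5 \left(7 + 0\right) \left(-96\right)\right)} = \frac{1}{81384 + \left(-137 + 5 \cdot 7 \left(-96\right)\right)} = \frac{1}{81384 + \left(-137 + 35 \left(-96\right)\right)} = \frac{1}{81384 - 3497} = \frac{1}{77887}$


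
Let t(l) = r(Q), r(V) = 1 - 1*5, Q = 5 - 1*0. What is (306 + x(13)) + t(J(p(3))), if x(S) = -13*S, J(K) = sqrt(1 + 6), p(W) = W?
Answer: 133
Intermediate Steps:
J(K) = sqrt(7)
Q = 5 (Q = 5 + 0 = 5)
r(V) = -4 (r(V) = 1 - 5 = -4)
t(l) = -4
(306 + x(13)) + t(J(p(3))) = (306 - 13*13) - 4 = (306 - 169) - 4 = 137 - 4 = 133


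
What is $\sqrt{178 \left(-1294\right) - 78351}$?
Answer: $i \sqrt{308683} \approx 555.59 i$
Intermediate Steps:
$\sqrt{178 \left(-1294\right) - 78351} = \sqrt{-230332 - 78351} = \sqrt{-308683} = i \sqrt{308683}$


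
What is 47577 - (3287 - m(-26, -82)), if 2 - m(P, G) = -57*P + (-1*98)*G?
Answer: 34774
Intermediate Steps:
m(P, G) = 2 + 57*P + 98*G (m(P, G) = 2 - (-57*P + (-1*98)*G) = 2 - (-57*P - 98*G) = 2 - (-98*G - 57*P) = 2 + (57*P + 98*G) = 2 + 57*P + 98*G)
47577 - (3287 - m(-26, -82)) = 47577 - (3287 - (2 + 57*(-26) + 98*(-82))) = 47577 - (3287 - (2 - 1482 - 8036)) = 47577 - (3287 - 1*(-9516)) = 47577 - (3287 + 9516) = 47577 - 1*12803 = 47577 - 12803 = 34774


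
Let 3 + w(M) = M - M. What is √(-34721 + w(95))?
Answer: 2*I*√8681 ≈ 186.34*I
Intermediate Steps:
w(M) = -3 (w(M) = -3 + (M - M) = -3 + 0 = -3)
√(-34721 + w(95)) = √(-34721 - 3) = √(-34724) = 2*I*√8681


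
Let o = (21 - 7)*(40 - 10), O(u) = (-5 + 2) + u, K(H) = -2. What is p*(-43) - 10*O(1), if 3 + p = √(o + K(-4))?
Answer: 149 - 43*√418 ≈ -730.14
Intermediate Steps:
O(u) = -3 + u
o = 420 (o = 14*30 = 420)
p = -3 + √418 (p = -3 + √(420 - 2) = -3 + √418 ≈ 17.445)
p*(-43) - 10*O(1) = (-3 + √418)*(-43) - 10*(-3 + 1) = (129 - 43*√418) - 10*(-2) = (129 - 43*√418) + 20 = 149 - 43*√418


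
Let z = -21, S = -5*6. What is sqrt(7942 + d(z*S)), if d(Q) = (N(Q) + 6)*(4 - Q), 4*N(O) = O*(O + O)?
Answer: I*sqrt(124225514) ≈ 11146.0*I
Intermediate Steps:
S = -30
N(O) = O**2/2 (N(O) = (O*(O + O))/4 = (O*(2*O))/4 = (2*O**2)/4 = O**2/2)
d(Q) = (4 - Q)*(6 + Q**2/2) (d(Q) = (Q**2/2 + 6)*(4 - Q) = (6 + Q**2/2)*(4 - Q) = (4 - Q)*(6 + Q**2/2))
sqrt(7942 + d(z*S)) = sqrt(7942 + (24 - (-126)*(-30) + 2*(-21*(-30))**2 - (-21*(-30))**3/2)) = sqrt(7942 + (24 - 6*630 + 2*630**2 - 1/2*630**3)) = sqrt(7942 + (24 - 3780 + 2*396900 - 1/2*250047000)) = sqrt(7942 + (24 - 3780 + 793800 - 125023500)) = sqrt(7942 - 124233456) = sqrt(-124225514) = I*sqrt(124225514)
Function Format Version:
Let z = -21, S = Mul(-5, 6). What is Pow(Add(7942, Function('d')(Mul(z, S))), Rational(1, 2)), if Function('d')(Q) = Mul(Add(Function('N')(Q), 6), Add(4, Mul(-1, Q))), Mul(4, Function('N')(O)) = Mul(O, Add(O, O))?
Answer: Mul(I, Pow(124225514, Rational(1, 2))) ≈ Mul(11146., I)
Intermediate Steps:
S = -30
Function('N')(O) = Mul(Rational(1, 2), Pow(O, 2)) (Function('N')(O) = Mul(Rational(1, 4), Mul(O, Add(O, O))) = Mul(Rational(1, 4), Mul(O, Mul(2, O))) = Mul(Rational(1, 4), Mul(2, Pow(O, 2))) = Mul(Rational(1, 2), Pow(O, 2)))
Function('d')(Q) = Mul(Add(4, Mul(-1, Q)), Add(6, Mul(Rational(1, 2), Pow(Q, 2)))) (Function('d')(Q) = Mul(Add(Mul(Rational(1, 2), Pow(Q, 2)), 6), Add(4, Mul(-1, Q))) = Mul(Add(6, Mul(Rational(1, 2), Pow(Q, 2))), Add(4, Mul(-1, Q))) = Mul(Add(4, Mul(-1, Q)), Add(6, Mul(Rational(1, 2), Pow(Q, 2)))))
Pow(Add(7942, Function('d')(Mul(z, S))), Rational(1, 2)) = Pow(Add(7942, Add(24, Mul(-6, Mul(-21, -30)), Mul(2, Pow(Mul(-21, -30), 2)), Mul(Rational(-1, 2), Pow(Mul(-21, -30), 3)))), Rational(1, 2)) = Pow(Add(7942, Add(24, Mul(-6, 630), Mul(2, Pow(630, 2)), Mul(Rational(-1, 2), Pow(630, 3)))), Rational(1, 2)) = Pow(Add(7942, Add(24, -3780, Mul(2, 396900), Mul(Rational(-1, 2), 250047000))), Rational(1, 2)) = Pow(Add(7942, Add(24, -3780, 793800, -125023500)), Rational(1, 2)) = Pow(Add(7942, -124233456), Rational(1, 2)) = Pow(-124225514, Rational(1, 2)) = Mul(I, Pow(124225514, Rational(1, 2)))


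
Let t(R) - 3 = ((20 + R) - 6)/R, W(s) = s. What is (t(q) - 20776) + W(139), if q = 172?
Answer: -1774431/86 ≈ -20633.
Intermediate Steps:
t(R) = 3 + (14 + R)/R (t(R) = 3 + ((20 + R) - 6)/R = 3 + (14 + R)/R)
(t(q) - 20776) + W(139) = ((4 + 14/172) - 20776) + 139 = ((4 + 14*(1/172)) - 20776) + 139 = ((4 + 7/86) - 20776) + 139 = (351/86 - 20776) + 139 = -1786385/86 + 139 = -1774431/86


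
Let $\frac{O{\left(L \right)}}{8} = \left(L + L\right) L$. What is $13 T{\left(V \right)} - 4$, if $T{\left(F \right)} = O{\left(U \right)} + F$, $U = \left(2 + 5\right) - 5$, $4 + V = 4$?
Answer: $828$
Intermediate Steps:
$V = 0$ ($V = -4 + 4 = 0$)
$U = 2$ ($U = 7 - 5 = 2$)
$O{\left(L \right)} = 16 L^{2}$ ($O{\left(L \right)} = 8 \left(L + L\right) L = 8 \cdot 2 L L = 8 \cdot 2 L^{2} = 16 L^{2}$)
$T{\left(F \right)} = 64 + F$ ($T{\left(F \right)} = 16 \cdot 2^{2} + F = 16 \cdot 4 + F = 64 + F$)
$13 T{\left(V \right)} - 4 = 13 \left(64 + 0\right) - 4 = 13 \cdot 64 - 4 = 832 - 4 = 828$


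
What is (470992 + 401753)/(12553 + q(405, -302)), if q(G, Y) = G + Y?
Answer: 872745/12656 ≈ 68.959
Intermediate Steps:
(470992 + 401753)/(12553 + q(405, -302)) = (470992 + 401753)/(12553 + (405 - 302)) = 872745/(12553 + 103) = 872745/12656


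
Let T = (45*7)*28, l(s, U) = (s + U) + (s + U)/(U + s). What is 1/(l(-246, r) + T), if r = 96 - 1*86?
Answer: 1/8585 ≈ 0.00011648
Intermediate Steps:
r = 10 (r = 96 - 86 = 10)
l(s, U) = 1 + U + s (l(s, U) = (U + s) + (U + s)/(U + s) = (U + s) + 1 = 1 + U + s)
T = 8820 (T = 315*28 = 8820)
1/(l(-246, r) + T) = 1/((1 + 10 - 246) + 8820) = 1/(-235 + 8820) = 1/8585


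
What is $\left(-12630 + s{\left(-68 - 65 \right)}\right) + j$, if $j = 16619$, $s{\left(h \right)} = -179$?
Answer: $3810$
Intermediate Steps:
$\left(-12630 + s{\left(-68 - 65 \right)}\right) + j = \left(-12630 - 179\right) + 16619 = -12809 + 16619 = 3810$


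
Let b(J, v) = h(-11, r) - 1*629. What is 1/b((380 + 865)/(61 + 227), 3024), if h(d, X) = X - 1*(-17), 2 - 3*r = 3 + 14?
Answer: -1/617 ≈ -0.0016207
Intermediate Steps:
r = -5 (r = 2/3 - (3 + 14)/3 = 2/3 - 1/3*17 = 2/3 - 17/3 = -5)
h(d, X) = 17 + X (h(d, X) = X + 17 = 17 + X)
b(J, v) = -617 (b(J, v) = (17 - 5) - 1*629 = 12 - 629 = -617)
1/b((380 + 865)/(61 + 227), 3024) = 1/(-617) = -1/617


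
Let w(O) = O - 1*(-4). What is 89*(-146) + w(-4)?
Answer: -12994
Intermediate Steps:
w(O) = 4 + O (w(O) = O + 4 = 4 + O)
89*(-146) + w(-4) = 89*(-146) + (4 - 4) = -12994 + 0 = -12994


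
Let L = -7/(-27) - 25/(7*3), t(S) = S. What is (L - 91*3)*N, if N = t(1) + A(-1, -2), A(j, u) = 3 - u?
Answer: -103546/63 ≈ -1643.6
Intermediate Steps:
L = -176/189 (L = -7*(-1/27) - 25/21 = 7/27 - 25*1/21 = 7/27 - 25/21 = -176/189 ≈ -0.93122)
N = 6 (N = 1 + (3 - 1*(-2)) = 1 + (3 + 2) = 1 + 5 = 6)
(L - 91*3)*N = (-176/189 - 91*3)*6 = (-176/189 - 273)*6 = -51773/189*6 = -103546/63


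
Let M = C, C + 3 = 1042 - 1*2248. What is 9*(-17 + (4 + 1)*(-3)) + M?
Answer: -1497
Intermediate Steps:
C = -1209 (C = -3 + (1042 - 1*2248) = -3 + (1042 - 2248) = -3 - 1206 = -1209)
M = -1209
9*(-17 + (4 + 1)*(-3)) + M = 9*(-17 + (4 + 1)*(-3)) - 1209 = 9*(-17 + 5*(-3)) - 1209 = 9*(-17 - 15) - 1209 = 9*(-32) - 1209 = -288 - 1209 = -1497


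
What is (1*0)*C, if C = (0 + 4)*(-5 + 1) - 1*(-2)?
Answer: 0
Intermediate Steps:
C = -14 (C = 4*(-4) + 2 = -16 + 2 = -14)
(1*0)*C = (1*0)*(-14) = 0*(-14) = 0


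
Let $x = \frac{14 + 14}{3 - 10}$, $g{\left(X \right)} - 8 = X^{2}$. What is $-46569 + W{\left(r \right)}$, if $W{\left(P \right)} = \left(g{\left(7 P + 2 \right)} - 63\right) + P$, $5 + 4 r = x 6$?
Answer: $- \frac{708075}{16} \approx -44255.0$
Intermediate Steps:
$g{\left(X \right)} = 8 + X^{2}$
$x = -4$ ($x = \frac{28}{-7} = 28 \left(- \frac{1}{7}\right) = -4$)
$r = - \frac{29}{4}$ ($r = - \frac{5}{4} + \frac{\left(-4\right) 6}{4} = - \frac{5}{4} + \frac{1}{4} \left(-24\right) = - \frac{5}{4} - 6 = - \frac{29}{4} \approx -7.25$)
$W{\left(P \right)} = -55 + P + \left(2 + 7 P\right)^{2}$ ($W{\left(P \right)} = \left(\left(8 + \left(7 P + 2\right)^{2}\right) - 63\right) + P = \left(\left(8 + \left(2 + 7 P\right)^{2}\right) - 63\right) + P = \left(-55 + \left(2 + 7 P\right)^{2}\right) + P = -55 + P + \left(2 + 7 P\right)^{2}$)
$-46569 + W{\left(r \right)} = -46569 - \left(\frac{249}{4} - \left(2 + 7 \left(- \frac{29}{4}\right)\right)^{2}\right) = -46569 - \left(\frac{249}{4} - \left(2 - \frac{203}{4}\right)^{2}\right) = -46569 - \left(\frac{249}{4} - \frac{38025}{16}\right) = -46569 - - \frac{37029}{16} = -46569 + \frac{37029}{16} = - \frac{708075}{16}$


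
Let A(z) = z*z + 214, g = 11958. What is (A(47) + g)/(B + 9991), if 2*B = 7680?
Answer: 14381/13831 ≈ 1.0398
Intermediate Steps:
B = 3840 (B = (½)*7680 = 3840)
A(z) = 214 + z² (A(z) = z² + 214 = 214 + z²)
(A(47) + g)/(B + 9991) = ((214 + 47²) + 11958)/(3840 + 9991) = ((214 + 2209) + 11958)/13831 = (2423 + 11958)*(1/13831) = 14381*(1/13831) = 14381/13831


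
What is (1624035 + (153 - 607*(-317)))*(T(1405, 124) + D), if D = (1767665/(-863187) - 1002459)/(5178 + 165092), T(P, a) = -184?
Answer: -1949965785185637131/5652878865 ≈ -3.4495e+8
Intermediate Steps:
D = -432655672249/73487425245 (D = (1767665*(-1/863187) - 1002459)/170270 = (-1767665/863187 - 1002459)*(1/170270) = -865311344498/863187*1/170270 = -432655672249/73487425245 ≈ -5.8875)
(1624035 + (153 - 607*(-317)))*(T(1405, 124) + D) = (1624035 + (153 - 607*(-317)))*(-184 - 432655672249/73487425245) = (1624035 + (153 + 192419))*(-13954341917329/73487425245) = (1624035 + 192572)*(-13954341917329/73487425245) = 1816607*(-13954341917329/73487425245) = -1949965785185637131/5652878865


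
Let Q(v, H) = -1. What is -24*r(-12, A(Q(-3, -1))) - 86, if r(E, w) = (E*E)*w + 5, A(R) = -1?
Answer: 3250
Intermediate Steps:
r(E, w) = 5 + w*E² (r(E, w) = E²*w + 5 = w*E² + 5 = 5 + w*E²)
-24*r(-12, A(Q(-3, -1))) - 86 = -24*(5 - 1*(-12)²) - 86 = -24*(5 - 1*144) - 86 = -24*(5 - 144) - 86 = -24*(-139) - 86 = 3336 - 86 = 3250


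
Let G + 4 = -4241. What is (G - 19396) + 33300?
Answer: 9659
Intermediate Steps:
G = -4245 (G = -4 - 4241 = -4245)
(G - 19396) + 33300 = (-4245 - 19396) + 33300 = -23641 + 33300 = 9659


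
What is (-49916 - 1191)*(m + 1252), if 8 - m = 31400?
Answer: 1540364980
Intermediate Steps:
m = -31392 (m = 8 - 1*31400 = 8 - 31400 = -31392)
(-49916 - 1191)*(m + 1252) = (-49916 - 1191)*(-31392 + 1252) = -51107*(-30140) = 1540364980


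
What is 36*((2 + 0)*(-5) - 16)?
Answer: -936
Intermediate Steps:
36*((2 + 0)*(-5) - 16) = 36*(2*(-5) - 16) = 36*(-10 - 16) = 36*(-26) = -936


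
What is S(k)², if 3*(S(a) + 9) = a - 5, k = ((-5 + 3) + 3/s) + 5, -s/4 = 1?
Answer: 14161/144 ≈ 98.340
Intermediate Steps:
s = -4 (s = -4*1 = -4)
k = 9/4 (k = ((-5 + 3) + 3/(-4)) + 5 = (-2 + 3*(-¼)) + 5 = (-2 - ¾) + 5 = -11/4 + 5 = 9/4 ≈ 2.2500)
S(a) = -32/3 + a/3 (S(a) = -9 + (a - 5)/3 = -9 + (-5 + a)/3 = -9 + (-5/3 + a/3) = -32/3 + a/3)
S(k)² = (-32/3 + (⅓)*(9/4))² = (-32/3 + ¾)² = (-119/12)² = 14161/144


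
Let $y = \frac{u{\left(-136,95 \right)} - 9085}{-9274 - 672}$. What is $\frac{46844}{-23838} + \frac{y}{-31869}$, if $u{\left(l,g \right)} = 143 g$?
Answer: $- \frac{412444223096}{209886355167} \approx -1.9651$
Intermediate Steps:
$y = - \frac{2250}{4973}$ ($y = \frac{143 \cdot 95 - 9085}{-9274 - 672} = \frac{13585 - 9085}{-9946} = 4500 \left(- \frac{1}{9946}\right) = - \frac{2250}{4973} \approx -0.45244$)
$\frac{46844}{-23838} + \frac{y}{-31869} = \frac{46844}{-23838} - \frac{2250}{4973 \left(-31869\right)} = 46844 \left(- \frac{1}{23838}\right) - - \frac{250}{17609393} = - \frac{23422}{11919} + \frac{250}{17609393} = - \frac{412444223096}{209886355167}$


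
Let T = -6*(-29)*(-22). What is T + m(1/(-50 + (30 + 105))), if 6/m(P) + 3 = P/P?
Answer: -3831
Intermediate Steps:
m(P) = -3 (m(P) = 6/(-3 + P/P) = 6/(-3 + 1) = 6/(-2) = 6*(-1/2) = -3)
T = -3828 (T = 174*(-22) = -3828)
T + m(1/(-50 + (30 + 105))) = -3828 - 3 = -3831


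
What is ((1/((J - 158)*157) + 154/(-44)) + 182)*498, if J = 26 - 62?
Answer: 1353751248/15229 ≈ 88893.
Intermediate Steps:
J = -36
((1/((J - 158)*157) + 154/(-44)) + 182)*498 = ((1/(-36 - 158*157) + 154/(-44)) + 182)*498 = (((1/157)/(-194) + 154*(-1/44)) + 182)*498 = ((-1/194*1/157 - 7/2) + 182)*498 = ((-1/30458 - 7/2) + 182)*498 = (-53302/15229 + 182)*498 = (2718376/15229)*498 = 1353751248/15229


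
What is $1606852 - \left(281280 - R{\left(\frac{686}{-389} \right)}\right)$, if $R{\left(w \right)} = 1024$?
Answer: $1326596$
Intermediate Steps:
$1606852 - \left(281280 - R{\left(\frac{686}{-389} \right)}\right) = 1606852 - \left(281280 - 1024\right) = 1606852 - 280256 = 1326596$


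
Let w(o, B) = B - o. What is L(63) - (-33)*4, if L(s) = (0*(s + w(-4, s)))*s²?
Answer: 132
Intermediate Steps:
L(s) = 0 (L(s) = (0*(s + (s - 1*(-4))))*s² = (0*(s + (s + 4)))*s² = (0*(s + (4 + s)))*s² = (0*(4 + 2*s))*s² = 0*s² = 0)
L(63) - (-33)*4 = 0 - (-33)*4 = 0 - 1*(-132) = 0 + 132 = 132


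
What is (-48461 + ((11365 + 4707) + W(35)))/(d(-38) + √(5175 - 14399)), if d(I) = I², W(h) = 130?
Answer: -3881833/174530 + 10753*I*√2306/349060 ≈ -22.242 + 1.4793*I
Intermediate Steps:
(-48461 + ((11365 + 4707) + W(35)))/(d(-38) + √(5175 - 14399)) = (-48461 + ((11365 + 4707) + 130))/((-38)² + √(5175 - 14399)) = (-48461 + (16072 + 130))/(1444 + √(-9224)) = (-48461 + 16202)/(1444 + 2*I*√2306) = -32259/(1444 + 2*I*√2306)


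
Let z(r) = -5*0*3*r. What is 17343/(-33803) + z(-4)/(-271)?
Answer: -17343/33803 ≈ -0.51306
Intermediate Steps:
z(r) = 0 (z(r) = -0*r = -5*0 = 0)
17343/(-33803) + z(-4)/(-271) = 17343/(-33803) + 0/(-271) = 17343*(-1/33803) + 0*(-1/271) = -17343/33803 + 0 = -17343/33803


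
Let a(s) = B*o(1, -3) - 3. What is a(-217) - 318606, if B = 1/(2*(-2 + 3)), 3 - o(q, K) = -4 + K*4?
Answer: -637199/2 ≈ -3.1860e+5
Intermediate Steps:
o(q, K) = 7 - 4*K (o(q, K) = 3 - (-4 + K*4) = 3 - (-4 + 4*K) = 3 + (4 - 4*K) = 7 - 4*K)
B = ½ (B = 1/(2*1) = 1/2 = ½ ≈ 0.50000)
a(s) = 13/2 (a(s) = (7 - 4*(-3))/2 - 3 = (7 + 12)/2 - 3 = (½)*19 - 3 = 19/2 - 3 = 13/2)
a(-217) - 318606 = 13/2 - 318606 = -637199/2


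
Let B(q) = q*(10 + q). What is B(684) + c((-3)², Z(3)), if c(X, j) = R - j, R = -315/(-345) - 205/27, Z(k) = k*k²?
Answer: 294765301/621 ≈ 4.7466e+5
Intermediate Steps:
Z(k) = k³
R = -4148/621 (R = -315*(-1/345) - 205*1/27 = 21/23 - 205/27 = -4148/621 ≈ -6.6796)
c(X, j) = -4148/621 - j
B(684) + c((-3)², Z(3)) = 684*(10 + 684) + (-4148/621 - 1*3³) = 684*694 + (-4148/621 - 1*27) = 474696 + (-4148/621 - 27) = 474696 - 20915/621 = 294765301/621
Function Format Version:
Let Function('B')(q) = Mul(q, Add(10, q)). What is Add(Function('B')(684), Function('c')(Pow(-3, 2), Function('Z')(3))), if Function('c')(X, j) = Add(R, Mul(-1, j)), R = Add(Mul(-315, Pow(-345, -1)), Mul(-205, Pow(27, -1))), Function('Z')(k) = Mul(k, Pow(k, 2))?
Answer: Rational(294765301, 621) ≈ 4.7466e+5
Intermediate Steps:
Function('Z')(k) = Pow(k, 3)
R = Rational(-4148, 621) (R = Add(Mul(-315, Rational(-1, 345)), Mul(-205, Rational(1, 27))) = Add(Rational(21, 23), Rational(-205, 27)) = Rational(-4148, 621) ≈ -6.6796)
Function('c')(X, j) = Add(Rational(-4148, 621), Mul(-1, j))
Add(Function('B')(684), Function('c')(Pow(-3, 2), Function('Z')(3))) = Add(Mul(684, Add(10, 684)), Add(Rational(-4148, 621), Mul(-1, Pow(3, 3)))) = Add(Mul(684, 694), Add(Rational(-4148, 621), Mul(-1, 27))) = Add(474696, Add(Rational(-4148, 621), -27)) = Add(474696, Rational(-20915, 621)) = Rational(294765301, 621)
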